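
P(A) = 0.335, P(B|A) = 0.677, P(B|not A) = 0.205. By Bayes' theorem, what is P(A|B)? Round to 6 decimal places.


P(A|B) = P(B|A)*P(A) / P(B), P(B) = P(B|A)*P(A) + P(B|not A)*P(not A)
P(B|A)*P(A) = 0.677 * 0.335 = 0.226795
P(B|not A)*P(not A) = 0.205 * 0.665 = 0.136325
P(B) = 0.226795 + 0.136325 = 0.36312
P(A|B) = 0.226795 / 0.36312 ≈ 0.62457314

0.624573


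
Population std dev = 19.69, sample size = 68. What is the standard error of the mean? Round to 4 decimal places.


SE = sigma / sqrt(n)
sqrt(68) ≈ 8.246211
SE = 19.69 / 8.246211 ≈ 2.387763

2.3878


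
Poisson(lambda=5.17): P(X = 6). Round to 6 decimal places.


P = e^(-lam) * lam^k / k!
e^(-5.17) ≈ 0.005684569
lam^k = 5.17^6 ≈ 19096.037487
k! = 6! = 720
P = 0.005684569 * 19096.037487 / 720 ≈ 0.150768

0.150768


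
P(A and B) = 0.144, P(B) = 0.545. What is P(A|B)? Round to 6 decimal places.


P(A|B) = P(A and B) / P(B) = 0.144 / 0.545 = 144/545 ≈ 0.26422018

0.264220


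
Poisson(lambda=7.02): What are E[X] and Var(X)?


E[X] = Var(X) = lambda = 7.02

7.02, 7.02


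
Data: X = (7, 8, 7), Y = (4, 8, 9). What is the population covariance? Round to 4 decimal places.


Cov = (1/n)*sum((xi-xbar)(yi-ybar))
n = 3, xbar = 22/3 ≈ 7.333333, ybar = 21/3 = 7
sum((xi-xbar)(yi-ybar)) = 1
Cov = 1 / 3 = 1/3 ≈ 0.333333

0.3333


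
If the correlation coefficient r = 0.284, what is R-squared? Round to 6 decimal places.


R^2 = r^2 = (0.284)^2 = 0.080656

0.080656


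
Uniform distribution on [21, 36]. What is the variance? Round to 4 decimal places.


Var = (b-a)^2 / 12
(b-a)^2 = (36 - 21)^2 = 225
Var = 225/12 = 18.75

18.7500


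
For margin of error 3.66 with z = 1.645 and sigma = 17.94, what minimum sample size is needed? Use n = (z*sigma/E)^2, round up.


z*sigma/E = 1.645 * 17.94 / 3.66 ≈ 8.063197
(z*sigma/E)^2 ≈ 65.015141
round up: n = 66

66


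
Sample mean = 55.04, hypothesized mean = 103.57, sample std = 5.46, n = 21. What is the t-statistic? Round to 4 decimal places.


t = (xbar - mu0) / (s/sqrt(n))
xbar - mu0 = 55.04 - 103.57 = -48.53
sqrt(21) ≈ 4.58257569
s/sqrt(n) = 5.46 / 4.58257569 ≈ 1.19146968
t = -48.53 / 1.19146968 ≈ -40.731209

-40.7312


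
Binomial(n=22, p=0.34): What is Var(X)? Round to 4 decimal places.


Var = n*p*(1-p) = 22 * 0.34 * 0.66 = 4.9368

4.9368


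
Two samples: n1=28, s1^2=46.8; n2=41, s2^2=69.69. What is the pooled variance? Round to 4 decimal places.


sp^2 = ((n1-1)*s1^2 + (n2-1)*s2^2)/(n1+n2-2)
(n1-1)*s1^2 = 27 * 46.8 = 1263.6
(n2-1)*s2^2 = 40 * 69.69 = 2787.6
numerator = 1263.6 + 2787.6 = 4051.2
n1+n2-2 = 67
sp^2 = 4051.2 / 67 = 20256/335 ≈ 60.465672

60.4657


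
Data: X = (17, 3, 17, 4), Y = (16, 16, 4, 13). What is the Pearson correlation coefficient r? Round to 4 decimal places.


r = sum((xi-xbar)(yi-ybar)) / sqrt(sum((xi-xbar)^2) * sum((yi-ybar)^2))
n = 4, xbar = 41/4 = 10.25, ybar = 49/4 = 12.25
Sxy = sum((xi-xbar)(yi-ybar)) = -62.25
Sxx = sum((xi-xbar)^2) = 182.75
Syy = sum((yi-ybar)^2) = 96.75
sqrt(Sxx*Syy) ≈ 132.970156
r = Sxy / sqrt(Sxx*Syy) = -62.25 / 132.970156 ≈ -0.468150

-0.4682


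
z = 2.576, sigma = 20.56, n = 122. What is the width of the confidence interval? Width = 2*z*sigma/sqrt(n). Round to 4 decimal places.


width = 2*z*sigma/sqrt(n)
2*z*sigma = 2 * 2.576 * 20.56 = 105.92512
sqrt(122) ≈ 11.045361
width = 105.92512 / 11.045361 ≈ 9.590010

9.5900


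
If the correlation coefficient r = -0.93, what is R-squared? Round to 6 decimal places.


R^2 = r^2 = (-0.93)^2 = 0.8649

0.864900


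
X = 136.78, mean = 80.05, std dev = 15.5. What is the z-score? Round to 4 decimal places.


z = (X - mu) / sigma
X - mu = 136.78 - 80.05 = 56.73
z = 56.73 / 15.5 = 3.66

3.6600


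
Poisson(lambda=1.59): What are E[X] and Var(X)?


E[X] = Var(X) = lambda = 1.59

1.59, 1.59


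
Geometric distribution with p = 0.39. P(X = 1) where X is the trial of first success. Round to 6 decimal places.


P = (1-p)^(k-1) * p
(1-p)^(k-1) = 0.61^0 = 1
P = 1 * 0.39 = 0.39

0.390000


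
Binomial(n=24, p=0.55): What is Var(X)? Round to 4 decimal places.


Var = n*p*(1-p) = 24 * 0.55 * 0.45 = 5.94

5.9400


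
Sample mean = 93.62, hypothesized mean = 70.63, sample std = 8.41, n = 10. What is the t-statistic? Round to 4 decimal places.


t = (xbar - mu0) / (s/sqrt(n))
xbar - mu0 = 93.62 - 70.63 = 22.99
sqrt(10) ≈ 3.16227766
s/sqrt(n) = 8.41 / 3.16227766 ≈ 2.65947551
t = 22.99 / 2.65947551 ≈ 8.644562

8.6446


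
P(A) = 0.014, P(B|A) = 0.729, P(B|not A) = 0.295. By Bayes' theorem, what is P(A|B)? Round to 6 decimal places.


P(A|B) = P(B|A)*P(A) / P(B), P(B) = P(B|A)*P(A) + P(B|not A)*P(not A)
P(B|A)*P(A) = 0.729 * 0.014 = 0.010206
P(B|not A)*P(not A) = 0.295 * 0.986 = 0.29087
P(B) = 0.010206 + 0.29087 = 0.301076
P(A|B) = 0.010206 / 0.301076 ≈ 0.03389842

0.033898


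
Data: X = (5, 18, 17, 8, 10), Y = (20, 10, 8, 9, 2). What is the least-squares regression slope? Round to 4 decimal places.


b = sum((xi-xbar)(yi-ybar)) / sum((xi-xbar)^2)
n = 5, xbar = 58/5 = 11.6, ybar = 49/5 = 9.8
Sxy = sum((xi-xbar)(yi-ybar)) = -60.4
Sxx = sum((xi-xbar)^2) = 129.2
b = Sxy / Sxx = -151/323 ≈ -0.467492

-0.4675


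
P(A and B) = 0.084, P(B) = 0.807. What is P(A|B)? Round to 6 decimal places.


P(A|B) = P(A and B) / P(B) = 0.084 / 0.807 = 28/269 ≈ 0.10408922

0.104089


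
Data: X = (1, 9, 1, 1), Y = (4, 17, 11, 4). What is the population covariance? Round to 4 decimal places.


Cov = (1/n)*sum((xi-xbar)(yi-ybar))
n = 4, xbar = 12/4 = 3, ybar = 36/4 = 9
sum((xi-xbar)(yi-ybar)) = 64
Cov = 64 / 4 = 16

16.0000


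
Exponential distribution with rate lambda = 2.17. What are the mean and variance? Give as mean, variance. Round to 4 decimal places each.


mean = 1/lam, var = 1/lam^2
mean = 1 / 2.17 = 100/217 ≈ 0.460829
lam^2 = 2.17^2 = 4.7089
var = 1 / 4.7089 ≈ 0.212364

0.4608, 0.2124


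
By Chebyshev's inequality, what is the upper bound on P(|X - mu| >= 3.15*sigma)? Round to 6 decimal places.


P <= 1/k^2
k^2 = 3.15^2 = 9.9225
1/k^2 = 1 / 9.9225 = 400/3969 ≈ 0.10078105

0.100781


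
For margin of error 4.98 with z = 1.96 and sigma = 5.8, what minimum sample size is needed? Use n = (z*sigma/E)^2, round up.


z*sigma/E = 1.96 * 5.8 / 4.98 = 2842/1245 ≈ 2.282731
(z*sigma/E)^2 ≈ 5.210860
round up: n = 6

6


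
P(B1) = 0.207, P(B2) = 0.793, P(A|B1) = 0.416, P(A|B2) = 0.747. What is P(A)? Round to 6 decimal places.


P(A) = P(A|B1)*P(B1) + P(A|B2)*P(B2)
P(A|B1)*P(B1) = 0.416 * 0.207 = 0.086112
P(A|B2)*P(B2) = 0.747 * 0.793 = 0.592371
P(A) = 0.086112 + 0.592371 = 0.678483

0.678483


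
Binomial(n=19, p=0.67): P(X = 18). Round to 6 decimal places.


P = C(n,k) * p^k * (1-p)^(n-k)
C(19,18) = 19
p^k = 0.67^18 ≈ 0.0007401955
(1-p)^(n-k) = 0.33^1 = 0.33
P = 19 * 0.0007401955 * 0.33 ≈ 0.004641

0.004641


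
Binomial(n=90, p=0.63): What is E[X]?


E[X] = n*p = 90 * 0.63 = 56.7

56.7


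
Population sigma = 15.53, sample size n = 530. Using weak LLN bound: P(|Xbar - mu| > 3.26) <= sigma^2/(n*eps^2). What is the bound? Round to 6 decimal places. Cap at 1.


bound = min(1, sigma^2/(n*eps^2))
sigma^2 = 15.53^2 = 241.1809
n*eps^2 = 530 * 3.26^2 = 530 * 10.6276 = 5632.628
sigma^2/(n*eps^2) = 241.1809 / 5632.628 ≈ 0.04281854

0.042819


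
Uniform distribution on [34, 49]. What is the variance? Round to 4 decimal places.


Var = (b-a)^2 / 12
(b-a)^2 = (49 - 34)^2 = 225
Var = 225/12 = 18.75

18.7500


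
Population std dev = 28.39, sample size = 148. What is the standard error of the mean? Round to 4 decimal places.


SE = sigma / sqrt(n)
sqrt(148) ≈ 12.165525
SE = 28.39 / 12.165525 ≈ 2.333644

2.3336


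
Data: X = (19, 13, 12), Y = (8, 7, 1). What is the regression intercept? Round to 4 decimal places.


a = ybar - b*xbar, where b = sum((xi-xbar)(yi-ybar)) / sum((xi-xbar)^2)
n = 3, xbar = 44/3 ≈ 14.666667, ybar = 16/3 ≈ 5.333333
Sxy = sum((xi-xbar)(yi-ybar)) = 61/3 ≈ 20.333333
Sxx = sum((xi-xbar)^2) = 86/3 ≈ 28.666667
b = Sxy / Sxx = 61/86 ≈ 0.709302
a = 5.333333 - 0.709302 * 14.666667 = -218/43 ≈ -5.069767

-5.0698


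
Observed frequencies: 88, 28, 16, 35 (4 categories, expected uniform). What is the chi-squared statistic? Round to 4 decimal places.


chi2 = sum((O-E)^2/E), E = total/4
total = 167, E = 167/4 = 41.75
(88 - 41.75)^2 / 41.75 = 2139.0625 / 41.75 = 34225/668 ≈ 51.235030
(28 - 41.75)^2 / 41.75 = 189.0625 / 41.75 = 3025/668 ≈ 4.528443
(16 - 41.75)^2 / 41.75 = 663.0625 / 41.75 = 10609/668 ≈ 15.881737
(35 - 41.75)^2 / 41.75 = 45.5625 / 41.75 = 729/668 ≈ 1.091317
chi2 = 12147/167 ≈ 72.736527

72.7365


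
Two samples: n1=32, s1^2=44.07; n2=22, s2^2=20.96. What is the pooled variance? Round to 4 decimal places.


sp^2 = ((n1-1)*s1^2 + (n2-1)*s2^2)/(n1+n2-2)
(n1-1)*s1^2 = 31 * 44.07 = 1366.17
(n2-1)*s2^2 = 21 * 20.96 = 440.16
numerator = 1366.17 + 440.16 = 1806.33
n1+n2-2 = 52
sp^2 = 1806.33 / 52 = 180633/5200 ≈ 34.737115

34.7371


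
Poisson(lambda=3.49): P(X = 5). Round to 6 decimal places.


P = e^(-lam) * lam^k / k!
e^(-3.49) ≈ 0.03050087
lam^k = 3.49^5 ≈ 517.758378
k! = 5! = 120
P = 0.03050087 * 517.758378 / 120 ≈ 0.131601

0.131601


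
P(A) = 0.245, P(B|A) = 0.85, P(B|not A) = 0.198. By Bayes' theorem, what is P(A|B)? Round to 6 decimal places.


P(A|B) = P(B|A)*P(A) / P(B), P(B) = P(B|A)*P(A) + P(B|not A)*P(not A)
P(B|A)*P(A) = 0.85 * 0.245 = 0.20825
P(B|not A)*P(not A) = 0.198 * 0.755 = 0.14949
P(B) = 0.20825 + 0.14949 = 0.35774
P(A|B) = 0.20825 / 0.35774 ≈ 0.58212668

0.582127


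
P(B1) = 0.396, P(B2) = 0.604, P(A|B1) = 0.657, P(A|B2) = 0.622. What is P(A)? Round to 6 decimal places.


P(A) = P(A|B1)*P(B1) + P(A|B2)*P(B2)
P(A|B1)*P(B1) = 0.657 * 0.396 = 0.260172
P(A|B2)*P(B2) = 0.622 * 0.604 = 0.375688
P(A) = 0.260172 + 0.375688 = 0.63586

0.635860


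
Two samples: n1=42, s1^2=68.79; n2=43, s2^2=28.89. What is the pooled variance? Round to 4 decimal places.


sp^2 = ((n1-1)*s1^2 + (n2-1)*s2^2)/(n1+n2-2)
(n1-1)*s1^2 = 41 * 68.79 = 2820.39
(n2-1)*s2^2 = 42 * 28.89 = 1213.38
numerator = 2820.39 + 1213.38 = 4033.77
n1+n2-2 = 83
sp^2 = 4033.77 / 83 = 403377/8300 ≈ 48.599639

48.5996


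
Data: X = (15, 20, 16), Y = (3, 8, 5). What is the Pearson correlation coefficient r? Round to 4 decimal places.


r = sum((xi-xbar)(yi-ybar)) / sqrt(sum((xi-xbar)^2) * sum((yi-ybar)^2))
n = 3, xbar = 51/3 = 17, ybar = 16/3 ≈ 5.333333
Sxy = sum((xi-xbar)(yi-ybar)) = 13
Sxx = sum((xi-xbar)^2) = 14
Syy = sum((yi-ybar)^2) = 38/3 ≈ 12.666667
sqrt(Sxx*Syy) ≈ 13.316656
r = Sxy / sqrt(Sxx*Syy) = 13 / 13.316656 ≈ 0.976221

0.9762


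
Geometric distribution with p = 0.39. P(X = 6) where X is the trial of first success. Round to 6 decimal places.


P = (1-p)^(k-1) * p
(1-p)^(k-1) = 0.61^5 ≈ 0.08445963
P = 0.08445963 * 0.39 ≈ 0.03293926

0.032939


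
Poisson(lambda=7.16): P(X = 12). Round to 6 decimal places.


P = e^(-lam) * lam^k / k!
e^(-7.16) ≈ 0.0007770546
lam^k = 7.16^12 ≈ 18153328543.517712
k! = 12! = 479001600
P = 0.0007770546 * 18153328543.517712 / 479001600 ≈ 0.029449

0.029449


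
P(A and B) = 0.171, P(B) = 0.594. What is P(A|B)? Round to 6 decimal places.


P(A|B) = P(A and B) / P(B) = 0.171 / 0.594 = 19/66 ≈ 0.28787879

0.287879


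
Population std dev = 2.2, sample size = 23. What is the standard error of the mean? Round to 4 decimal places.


SE = sigma / sqrt(n)
sqrt(23) ≈ 4.795832
SE = 2.2 / 4.795832 ≈ 0.458732

0.4587


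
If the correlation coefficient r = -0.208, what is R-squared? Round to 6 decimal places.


R^2 = r^2 = (-0.208)^2 = 0.043264

0.043264


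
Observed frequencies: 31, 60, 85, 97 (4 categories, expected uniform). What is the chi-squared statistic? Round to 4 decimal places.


chi2 = sum((O-E)^2/E), E = total/4
total = 273, E = 273/4 = 68.25
(31 - 68.25)^2 / 68.25 = 1387.5625 / 68.25 = 22201/1092 ≈ 20.330586
(60 - 68.25)^2 / 68.25 = 68.0625 / 68.25 = 363/364 ≈ 0.997253
(85 - 68.25)^2 / 68.25 = 280.5625 / 68.25 = 4489/1092 ≈ 4.110806
(97 - 68.25)^2 / 68.25 = 826.5625 / 68.25 = 13225/1092 ≈ 12.110806
chi2 = 3417/91 ≈ 37.549451

37.5495


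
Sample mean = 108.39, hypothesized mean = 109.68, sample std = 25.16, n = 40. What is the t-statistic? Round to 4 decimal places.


t = (xbar - mu0) / (s/sqrt(n))
xbar - mu0 = 108.39 - 109.68 = -1.29
sqrt(40) ≈ 6.32455532
s/sqrt(n) = 25.16 / 6.32455532 ≈ 3.97814530
t = -1.29 / 3.97814530 ≈ -0.324272

-0.3243


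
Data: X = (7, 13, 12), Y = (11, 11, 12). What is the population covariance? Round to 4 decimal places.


Cov = (1/n)*sum((xi-xbar)(yi-ybar))
n = 3, xbar = 32/3 ≈ 10.666667, ybar = 34/3 ≈ 11.333333
sum((xi-xbar)(yi-ybar)) = 4/3 ≈ 1.333333
Cov = 1.333333 / 3 = 4/9 ≈ 0.444444

0.4444


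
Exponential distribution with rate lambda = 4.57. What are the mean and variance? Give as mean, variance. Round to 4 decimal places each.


mean = 1/lam, var = 1/lam^2
mean = 1 / 4.57 = 100/457 ≈ 0.218818
lam^2 = 4.57^2 = 20.8849
var = 1 / 20.8849 ≈ 0.047881

0.2188, 0.0479


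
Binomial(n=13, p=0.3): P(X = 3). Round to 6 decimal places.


P = C(n,k) * p^k * (1-p)^(n-k)
C(13,3) = 286
p^k = 0.3^3 = 0.027
(1-p)^(n-k) = 0.7^10 ≈ 0.02824752
P = 286 * 0.027 * 0.02824752 ≈ 0.218127

0.218127


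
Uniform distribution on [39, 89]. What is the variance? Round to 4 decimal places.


Var = (b-a)^2 / 12
(b-a)^2 = (89 - 39)^2 = 2500
Var = 2500/12 ≈ 208.333333

208.3333


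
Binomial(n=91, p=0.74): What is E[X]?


E[X] = n*p = 91 * 0.74 = 67.34

67.34


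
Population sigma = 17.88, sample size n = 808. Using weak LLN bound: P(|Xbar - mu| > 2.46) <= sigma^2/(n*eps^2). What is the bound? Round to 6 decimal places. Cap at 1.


bound = min(1, sigma^2/(n*eps^2))
sigma^2 = 17.88^2 = 319.6944
n*eps^2 = 808 * 2.46^2 = 808 * 6.0516 = 4889.6928
sigma^2/(n*eps^2) = 319.6944 / 4889.6928 ≈ 0.06538129

0.065381


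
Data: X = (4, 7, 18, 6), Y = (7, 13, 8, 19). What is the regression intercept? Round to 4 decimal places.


a = ybar - b*xbar, where b = sum((xi-xbar)(yi-ybar)) / sum((xi-xbar)^2)
n = 4, xbar = 35/4 = 8.75, ybar = 47/4 = 11.75
Sxy = sum((xi-xbar)(yi-ybar)) = -34.25
Sxx = sum((xi-xbar)^2) = 118.75
b = Sxy / Sxx = -137/475 ≈ -0.288421
a = 11.75 - (-0.288421) * 8.75 = 1356/95 ≈ 14.273684

14.2737


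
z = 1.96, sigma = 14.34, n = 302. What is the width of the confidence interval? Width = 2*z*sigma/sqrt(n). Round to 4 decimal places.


width = 2*z*sigma/sqrt(n)
2*z*sigma = 2 * 1.96 * 14.34 = 56.2128
sqrt(302) ≈ 17.378147
width = 56.2128 / 17.378147 ≈ 3.234683

3.2347


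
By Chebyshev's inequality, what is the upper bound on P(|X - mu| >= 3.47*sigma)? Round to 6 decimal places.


P <= 1/k^2
k^2 = 3.47^2 = 12.0409
1/k^2 = 1 / 12.0409 ≈ 0.08305027

0.083050


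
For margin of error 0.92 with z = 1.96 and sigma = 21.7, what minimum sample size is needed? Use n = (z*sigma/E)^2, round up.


z*sigma/E = 1.96 * 21.7 / 0.92 = 10633/230 ≈ 46.230435
(z*sigma/E)^2 ≈ 2137.253100
round up: n = 2138

2138


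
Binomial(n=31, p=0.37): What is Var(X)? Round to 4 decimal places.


Var = n*p*(1-p) = 31 * 0.37 * 0.63 = 7.2261

7.2261


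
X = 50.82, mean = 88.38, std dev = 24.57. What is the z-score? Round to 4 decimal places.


z = (X - mu) / sigma
X - mu = 50.82 - 88.38 = -37.56
z = -37.56 / 24.57 = -1252/819 ≈ -1.528694

-1.5287


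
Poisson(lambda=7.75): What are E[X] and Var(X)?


E[X] = Var(X) = lambda = 7.75

7.75, 7.75


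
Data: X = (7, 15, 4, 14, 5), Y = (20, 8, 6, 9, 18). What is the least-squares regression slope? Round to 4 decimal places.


b = sum((xi-xbar)(yi-ybar)) / sum((xi-xbar)^2)
n = 5, xbar = 45/5 = 9, ybar = 61/5 = 12.2
Sxy = sum((xi-xbar)(yi-ybar)) = -49
Sxx = sum((xi-xbar)^2) = 106
b = Sxy / Sxx = -49/106 ≈ -0.462264

-0.4623


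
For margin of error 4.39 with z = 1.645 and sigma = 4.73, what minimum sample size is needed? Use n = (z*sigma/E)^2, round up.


z*sigma/E = 1.645 * 4.73 / 4.39 ≈ 1.772403
(z*sigma/E)^2 ≈ 3.141413
round up: n = 4

4


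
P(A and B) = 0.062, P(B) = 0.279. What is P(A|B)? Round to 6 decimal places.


P(A|B) = P(A and B) / P(B) = 0.062 / 0.279 = 2/9 ≈ 0.22222222

0.222222


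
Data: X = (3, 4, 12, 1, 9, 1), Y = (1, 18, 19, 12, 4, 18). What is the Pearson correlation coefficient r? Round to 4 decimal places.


r = sum((xi-xbar)(yi-ybar)) / sqrt(sum((xi-xbar)^2) * sum((yi-ybar)^2))
n = 6, xbar = 30/6 = 5, ybar = 72/6 = 12
Sxy = sum((xi-xbar)(yi-ybar)) = 9
Sxx = sum((xi-xbar)^2) = 102
Syy = sum((yi-ybar)^2) = 306
sqrt(Sxx*Syy) ≈ 176.669182
r = Sxy / sqrt(Sxx*Syy) = 9 / 176.669182 ≈ 0.050943

0.0509


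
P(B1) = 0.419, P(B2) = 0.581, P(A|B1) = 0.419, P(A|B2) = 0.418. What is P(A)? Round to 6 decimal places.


P(A) = P(A|B1)*P(B1) + P(A|B2)*P(B2)
P(A|B1)*P(B1) = 0.419 * 0.419 = 0.175561
P(A|B2)*P(B2) = 0.418 * 0.581 = 0.242858
P(A) = 0.175561 + 0.242858 = 0.418419

0.418419


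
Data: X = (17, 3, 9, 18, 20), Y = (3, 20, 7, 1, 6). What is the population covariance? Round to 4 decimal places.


Cov = (1/n)*sum((xi-xbar)(yi-ybar))
n = 5, xbar = 67/5 = 13.4, ybar = 37/5 = 7.4
sum((xi-xbar)(yi-ybar)) = -183.8
Cov = -183.8 / 5 = -36.76

-36.7600


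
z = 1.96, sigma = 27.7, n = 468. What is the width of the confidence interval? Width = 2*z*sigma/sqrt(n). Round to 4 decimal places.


width = 2*z*sigma/sqrt(n)
2*z*sigma = 2 * 1.96 * 27.7 = 108.584
sqrt(468) ≈ 21.633308
width = 108.584 / 21.633308 ≈ 5.019297

5.0193


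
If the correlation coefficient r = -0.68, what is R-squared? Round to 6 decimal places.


R^2 = r^2 = (-0.68)^2 = 0.4624

0.462400


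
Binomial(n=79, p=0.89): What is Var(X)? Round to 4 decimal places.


Var = n*p*(1-p) = 79 * 0.89 * 0.11 = 7.7341

7.7341


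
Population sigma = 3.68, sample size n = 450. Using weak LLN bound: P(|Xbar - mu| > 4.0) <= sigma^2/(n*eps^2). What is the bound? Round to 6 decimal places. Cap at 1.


bound = min(1, sigma^2/(n*eps^2))
sigma^2 = 3.68^2 = 13.5424
n*eps^2 = 450 * 4.0^2 = 450 * 16 = 7200
sigma^2/(n*eps^2) = 13.5424 / 7200 ≈ 0.00188089

0.001881


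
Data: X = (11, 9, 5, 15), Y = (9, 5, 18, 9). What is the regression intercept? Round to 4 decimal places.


a = ybar - b*xbar, where b = sum((xi-xbar)(yi-ybar)) / sum((xi-xbar)^2)
n = 4, xbar = 40/4 = 10, ybar = 41/4 = 10.25
Sxy = sum((xi-xbar)(yi-ybar)) = -41
Sxx = sum((xi-xbar)^2) = 52
b = Sxy / Sxx = -41/52 ≈ -0.788462
a = 10.25 - (-0.788462) * 10 = 943/52 ≈ 18.134615

18.1346


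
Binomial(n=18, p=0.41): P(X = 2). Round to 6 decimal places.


P = C(n,k) * p^k * (1-p)^(n-k)
C(18,2) = 153
p^k = 0.41^2 = 0.1681
(1-p)^(n-k) = 0.59^16 ≈ 0.0002155918
P = 153 * 0.1681 * 0.0002155918 ≈ 0.005545

0.005545


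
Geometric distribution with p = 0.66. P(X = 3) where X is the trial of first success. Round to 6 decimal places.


P = (1-p)^(k-1) * p
(1-p)^(k-1) = 0.34^2 = 0.1156
P = 0.1156 * 0.66 = 0.076296

0.076296


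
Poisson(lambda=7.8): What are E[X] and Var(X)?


E[X] = Var(X) = lambda = 7.8

7.8, 7.8


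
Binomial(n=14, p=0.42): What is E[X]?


E[X] = n*p = 14 * 0.42 = 5.88

5.88


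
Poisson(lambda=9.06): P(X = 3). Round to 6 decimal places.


P = e^(-lam) * lam^k / k!
e^(-9.06) ≈ 0.0001162230
lam^k = 9.06^3 = 743.677416
k! = 3! = 6
P = 0.0001162230 * 743.677416 / 6 ≈ 0.014405

0.014405


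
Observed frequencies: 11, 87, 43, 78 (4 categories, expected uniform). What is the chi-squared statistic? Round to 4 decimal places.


chi2 = sum((O-E)^2/E), E = total/4
total = 219, E = 219/4 = 54.75
(11 - 54.75)^2 / 54.75 = 1914.0625 / 54.75 = 30625/876 ≈ 34.960046
(87 - 54.75)^2 / 54.75 = 1040.0625 / 54.75 = 5547/292 ≈ 18.996575
(43 - 54.75)^2 / 54.75 = 138.0625 / 54.75 = 2209/876 ≈ 2.521689
(78 - 54.75)^2 / 54.75 = 540.5625 / 54.75 = 2883/292 ≈ 9.873288
chi2 = 14531/219 ≈ 66.351598

66.3516


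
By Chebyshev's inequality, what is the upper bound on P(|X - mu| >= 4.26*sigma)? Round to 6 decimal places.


P <= 1/k^2
k^2 = 4.26^2 = 18.1476
1/k^2 = 1 / 18.1476 ≈ 0.05510371

0.055104


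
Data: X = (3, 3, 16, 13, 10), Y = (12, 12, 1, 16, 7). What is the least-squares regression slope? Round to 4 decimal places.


b = sum((xi-xbar)(yi-ybar)) / sum((xi-xbar)^2)
n = 5, xbar = 45/5 = 9, ybar = 48/5 = 9.6
Sxy = sum((xi-xbar)(yi-ybar)) = -66
Sxx = sum((xi-xbar)^2) = 138
b = Sxy / Sxx = -11/23 ≈ -0.478261

-0.4783


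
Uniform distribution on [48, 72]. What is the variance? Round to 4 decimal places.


Var = (b-a)^2 / 12
(b-a)^2 = (72 - 48)^2 = 576
Var = 576/12 = 48

48.0000


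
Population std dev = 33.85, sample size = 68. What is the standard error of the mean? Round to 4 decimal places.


SE = sigma / sqrt(n)
sqrt(68) ≈ 8.246211
SE = 33.85 / 8.246211 ≈ 4.104915

4.1049


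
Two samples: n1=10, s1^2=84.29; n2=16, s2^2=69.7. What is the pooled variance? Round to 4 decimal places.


sp^2 = ((n1-1)*s1^2 + (n2-1)*s2^2)/(n1+n2-2)
(n1-1)*s1^2 = 9 * 84.29 = 758.61
(n2-1)*s2^2 = 15 * 69.7 = 1045.5
numerator = 758.61 + 1045.5 = 1804.11
n1+n2-2 = 24
sp^2 = 1804.11 / 24 = 75.17125

75.1713


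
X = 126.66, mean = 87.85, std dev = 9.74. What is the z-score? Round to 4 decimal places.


z = (X - mu) / sigma
X - mu = 126.66 - 87.85 = 38.81
z = 38.81 / 9.74 = 3881/974 ≈ 3.984600

3.9846


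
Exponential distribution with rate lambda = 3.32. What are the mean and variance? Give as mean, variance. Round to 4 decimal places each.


mean = 1/lam, var = 1/lam^2
mean = 1 / 3.32 = 25/83 ≈ 0.301205
lam^2 = 3.32^2 = 11.0224
var = 1 / 11.0224 = 625/6889 ≈ 0.090724

0.3012, 0.0907


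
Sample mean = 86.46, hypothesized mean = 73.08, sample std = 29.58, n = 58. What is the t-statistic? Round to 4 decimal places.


t = (xbar - mu0) / (s/sqrt(n))
xbar - mu0 = 86.46 - 73.08 = 13.38
sqrt(58) ≈ 7.61577311
s/sqrt(n) = 29.58 / 7.61577311 ≈ 3.88404428
t = 13.38 / 3.88404428 ≈ 3.444863

3.4449


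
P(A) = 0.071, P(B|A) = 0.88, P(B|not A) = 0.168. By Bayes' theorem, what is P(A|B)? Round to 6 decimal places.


P(A|B) = P(B|A)*P(A) / P(B), P(B) = P(B|A)*P(A) + P(B|not A)*P(not A)
P(B|A)*P(A) = 0.88 * 0.071 = 0.06248
P(B|not A)*P(not A) = 0.168 * 0.929 = 0.156072
P(B) = 0.06248 + 0.156072 = 0.218552
P(A|B) = 0.06248 / 0.218552 ≈ 0.28588162

0.285882


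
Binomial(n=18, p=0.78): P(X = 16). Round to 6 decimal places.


P = C(n,k) * p^k * (1-p)^(n-k)
C(18,16) = 153
p^k = 0.78^16 ≈ 0.01877213
(1-p)^(n-k) = 0.22^2 = 0.0484
P = 153 * 0.01877213 * 0.0484 ≈ 0.139011

0.139011


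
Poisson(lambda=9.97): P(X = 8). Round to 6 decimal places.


P = e^(-lam) * lam^k / k!
e^(-9.97) ≈ 0.00004678256
lam^k = 9.97^8 ≈ 97625049.365641
k! = 8! = 40320
P = 0.00004678256 * 97625049.365641 / 40320 ≈ 0.113273

0.113273


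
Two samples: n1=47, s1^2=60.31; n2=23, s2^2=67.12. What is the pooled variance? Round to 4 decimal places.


sp^2 = ((n1-1)*s1^2 + (n2-1)*s2^2)/(n1+n2-2)
(n1-1)*s1^2 = 46 * 60.31 = 2774.26
(n2-1)*s2^2 = 22 * 67.12 = 1476.64
numerator = 2774.26 + 1476.64 = 4250.9
n1+n2-2 = 68
sp^2 = 4250.9 / 68 = 42509/680 ≈ 62.513235

62.5132


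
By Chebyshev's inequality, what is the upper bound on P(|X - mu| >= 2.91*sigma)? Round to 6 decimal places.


P <= 1/k^2
k^2 = 2.91^2 = 8.4681
1/k^2 = 1 / 8.4681 ≈ 0.11809024

0.118090


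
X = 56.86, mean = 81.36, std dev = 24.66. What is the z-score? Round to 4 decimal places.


z = (X - mu) / sigma
X - mu = 56.86 - 81.36 = -24.5
z = -24.5 / 24.66 = -1225/1233 ≈ -0.993512

-0.9935


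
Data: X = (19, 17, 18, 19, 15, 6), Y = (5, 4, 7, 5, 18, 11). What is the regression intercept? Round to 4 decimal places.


a = ybar - b*xbar, where b = sum((xi-xbar)(yi-ybar)) / sum((xi-xbar)^2)
n = 6, xbar = 94/6 = 47/3 ≈ 15.666667, ybar = 50/6 = 25/3 ≈ 8.333333
Sxy = sum((xi-xbar)(yi-ybar)) = -190/3 ≈ -63.333333
Sxx = sum((xi-xbar)^2) = 370/3 ≈ 123.333333
b = Sxy / Sxx = -19/37 ≈ -0.513514
a = 8.333333 - (-0.513514) * 15.666667 = 606/37 ≈ 16.378378

16.3784


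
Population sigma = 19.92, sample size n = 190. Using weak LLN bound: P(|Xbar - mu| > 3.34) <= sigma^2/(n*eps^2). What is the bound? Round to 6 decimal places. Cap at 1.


bound = min(1, sigma^2/(n*eps^2))
sigma^2 = 19.92^2 = 396.8064
n*eps^2 = 190 * 3.34^2 = 190 * 11.1556 = 2119.564
sigma^2/(n*eps^2) = 396.8064 / 2119.564 ≈ 0.18721133

0.187211


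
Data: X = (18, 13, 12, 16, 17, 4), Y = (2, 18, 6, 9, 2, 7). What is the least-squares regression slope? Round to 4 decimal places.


b = sum((xi-xbar)(yi-ybar)) / sum((xi-xbar)^2)
n = 6, xbar = 80/6 = 40/3 ≈ 13.333333, ybar = 44/6 = 22/3 ≈ 7.333333
Sxy = sum((xi-xbar)(yi-ybar)) = -116/3 ≈ -38.666667
Sxx = sum((xi-xbar)^2) = 394/3 ≈ 131.333333
b = Sxy / Sxx = -58/197 ≈ -0.294416

-0.2944


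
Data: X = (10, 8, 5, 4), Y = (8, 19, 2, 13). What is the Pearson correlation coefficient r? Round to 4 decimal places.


r = sum((xi-xbar)(yi-ybar)) / sqrt(sum((xi-xbar)^2) * sum((yi-ybar)^2))
n = 4, xbar = 27/4 = 6.75, ybar = 42/4 = 10.5
Sxy = sum((xi-xbar)(yi-ybar)) = 10.5
Sxx = sum((xi-xbar)^2) = 22.75
Syy = sum((yi-ybar)^2) = 157
sqrt(Sxx*Syy) ≈ 59.764120
r = Sxy / sqrt(Sxx*Syy) = 10.5 / 59.764120 ≈ 0.175691

0.1757


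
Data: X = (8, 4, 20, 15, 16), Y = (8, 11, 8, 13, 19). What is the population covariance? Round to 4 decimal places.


Cov = (1/n)*sum((xi-xbar)(yi-ybar))
n = 5, xbar = 63/5 = 12.6, ybar = 59/5 = 11.8
sum((xi-xbar)(yi-ybar)) = 23.6
Cov = 23.6 / 5 = 4.72

4.7200


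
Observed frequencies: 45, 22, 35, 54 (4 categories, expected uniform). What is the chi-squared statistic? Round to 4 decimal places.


chi2 = sum((O-E)^2/E), E = total/4
total = 156, E = 156/4 = 39
(45 - 39)^2 / 39 = 36 / 39 = 12/13 ≈ 0.923077
(22 - 39)^2 / 39 = 289 / 39 = 289/39 ≈ 7.410256
(35 - 39)^2 / 39 = 16 / 39 = 16/39 ≈ 0.410256
(54 - 39)^2 / 39 = 225 / 39 = 75/13 ≈ 5.769231
chi2 = 566/39 ≈ 14.512821

14.5128


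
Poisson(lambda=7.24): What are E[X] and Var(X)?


E[X] = Var(X) = lambda = 7.24

7.24, 7.24


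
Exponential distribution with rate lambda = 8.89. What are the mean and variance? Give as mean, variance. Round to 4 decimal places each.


mean = 1/lam, var = 1/lam^2
mean = 1 / 8.89 = 100/889 ≈ 0.112486
lam^2 = 8.89^2 = 79.0321
var = 1 / 79.0321 ≈ 0.012653

0.1125, 0.0127


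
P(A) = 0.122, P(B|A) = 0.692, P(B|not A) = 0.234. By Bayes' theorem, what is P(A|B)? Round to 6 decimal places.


P(A|B) = P(B|A)*P(A) / P(B), P(B) = P(B|A)*P(A) + P(B|not A)*P(not A)
P(B|A)*P(A) = 0.692 * 0.122 = 0.084424
P(B|not A)*P(not A) = 0.234 * 0.878 = 0.205452
P(B) = 0.084424 + 0.205452 = 0.289876
P(A|B) = 0.084424 / 0.289876 ≈ 0.29124177

0.291242


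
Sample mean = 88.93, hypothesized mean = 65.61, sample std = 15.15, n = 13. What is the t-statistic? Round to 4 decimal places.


t = (xbar - mu0) / (s/sqrt(n))
xbar - mu0 = 88.93 - 65.61 = 23.32
sqrt(13) ≈ 3.60555128
s/sqrt(n) = 15.15 / 3.60555128 ≈ 4.20185399
t = 23.32 / 4.20185399 ≈ 5.549931

5.5499


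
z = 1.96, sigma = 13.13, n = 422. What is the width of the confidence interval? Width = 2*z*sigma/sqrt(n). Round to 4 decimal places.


width = 2*z*sigma/sqrt(n)
2*z*sigma = 2 * 1.96 * 13.13 = 51.4696
sqrt(422) ≈ 20.542639
width = 51.4696 / 20.542639 ≈ 2.505501

2.5055


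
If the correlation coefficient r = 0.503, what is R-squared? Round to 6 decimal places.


R^2 = r^2 = (0.503)^2 = 0.253009

0.253009


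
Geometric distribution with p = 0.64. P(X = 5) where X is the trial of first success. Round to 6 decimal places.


P = (1-p)^(k-1) * p
(1-p)^(k-1) = 0.36^4 = 0.01679616
P = 0.01679616 * 0.64 ≈ 0.01074954

0.010750


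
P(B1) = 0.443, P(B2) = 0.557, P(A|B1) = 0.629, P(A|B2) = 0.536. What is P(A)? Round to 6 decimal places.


P(A) = P(A|B1)*P(B1) + P(A|B2)*P(B2)
P(A|B1)*P(B1) = 0.629 * 0.443 = 0.278647
P(A|B2)*P(B2) = 0.536 * 0.557 = 0.298552
P(A) = 0.278647 + 0.298552 = 0.577199

0.577199


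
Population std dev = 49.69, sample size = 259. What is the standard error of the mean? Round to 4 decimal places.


SE = sigma / sqrt(n)
sqrt(259) ≈ 16.093477
SE = 49.69 / 16.093477 ≈ 3.087586

3.0876


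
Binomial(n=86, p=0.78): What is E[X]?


E[X] = n*p = 86 * 0.78 = 67.08

67.08


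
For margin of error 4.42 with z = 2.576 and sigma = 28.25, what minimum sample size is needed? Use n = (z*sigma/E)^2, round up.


z*sigma/E = 2.576 * 28.25 / 4.42 = 18193/1105 ≈ 16.464253
(z*sigma/E)^2 ≈ 271.071640
round up: n = 272

272


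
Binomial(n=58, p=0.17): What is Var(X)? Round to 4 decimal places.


Var = n*p*(1-p) = 58 * 0.17 * 0.83 = 8.1838

8.1838


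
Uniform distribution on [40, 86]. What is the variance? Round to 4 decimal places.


Var = (b-a)^2 / 12
(b-a)^2 = (86 - 40)^2 = 2116
Var = 2116/12 ≈ 176.333333

176.3333


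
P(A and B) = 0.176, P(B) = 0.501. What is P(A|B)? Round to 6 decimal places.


P(A|B) = P(A and B) / P(B) = 0.176 / 0.501 = 176/501 ≈ 0.35129741

0.351297


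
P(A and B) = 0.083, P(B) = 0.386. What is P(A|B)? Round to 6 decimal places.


P(A|B) = P(A and B) / P(B) = 0.083 / 0.386 = 83/386 ≈ 0.21502591

0.215026


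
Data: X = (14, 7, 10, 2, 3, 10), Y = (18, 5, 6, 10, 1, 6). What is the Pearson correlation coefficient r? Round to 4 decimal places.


r = sum((xi-xbar)(yi-ybar)) / sqrt(sum((xi-xbar)^2) * sum((yi-ybar)^2))
n = 6, xbar = 46/6 = 23/3 ≈ 7.666667, ybar = 46/6 = 23/3 ≈ 7.666667
Sxy = sum((xi-xbar)(yi-ybar)) = 232/3 ≈ 77.333333
Sxx = sum((xi-xbar)^2) = 316/3 ≈ 105.333333
Syy = sum((yi-ybar)^2) = 508/3 ≈ 169.333333
sqrt(Sxx*Syy) ≈ 133.553152
r = Sxy / sqrt(Sxx*Syy) = 77.333333 / 133.553152 ≈ 0.579045

0.5790


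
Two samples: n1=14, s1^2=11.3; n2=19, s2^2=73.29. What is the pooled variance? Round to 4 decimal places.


sp^2 = ((n1-1)*s1^2 + (n2-1)*s2^2)/(n1+n2-2)
(n1-1)*s1^2 = 13 * 11.3 = 146.9
(n2-1)*s2^2 = 18 * 73.29 = 1319.22
numerator = 146.9 + 1319.22 = 1466.12
n1+n2-2 = 31
sp^2 = 1466.12 / 31 = 36653/775 ≈ 47.294194

47.2942


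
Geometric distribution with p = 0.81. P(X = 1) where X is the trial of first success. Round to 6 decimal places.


P = (1-p)^(k-1) * p
(1-p)^(k-1) = 0.19^0 = 1
P = 1 * 0.81 = 0.81

0.810000


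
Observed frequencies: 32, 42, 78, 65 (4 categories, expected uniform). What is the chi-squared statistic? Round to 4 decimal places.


chi2 = sum((O-E)^2/E), E = total/4
total = 217, E = 217/4 = 54.25
(32 - 54.25)^2 / 54.25 = 495.0625 / 54.25 = 7921/868 ≈ 9.125576
(42 - 54.25)^2 / 54.25 = 150.0625 / 54.25 = 343/124 ≈ 2.766129
(78 - 54.25)^2 / 54.25 = 564.0625 / 54.25 = 9025/868 ≈ 10.397465
(65 - 54.25)^2 / 54.25 = 115.5625 / 54.25 = 1849/868 ≈ 2.130184
chi2 = 757/31 ≈ 24.419355

24.4194


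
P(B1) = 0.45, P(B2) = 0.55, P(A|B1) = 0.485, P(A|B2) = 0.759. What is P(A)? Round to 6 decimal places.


P(A) = P(A|B1)*P(B1) + P(A|B2)*P(B2)
P(A|B1)*P(B1) = 0.485 * 0.45 = 0.21825
P(A|B2)*P(B2) = 0.759 * 0.55 = 0.41745
P(A) = 0.21825 + 0.41745 = 0.6357

0.635700


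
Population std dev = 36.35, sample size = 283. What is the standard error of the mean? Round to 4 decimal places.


SE = sigma / sqrt(n)
sqrt(283) ≈ 16.822604
SE = 36.35 / 16.822604 ≈ 2.160783

2.1608


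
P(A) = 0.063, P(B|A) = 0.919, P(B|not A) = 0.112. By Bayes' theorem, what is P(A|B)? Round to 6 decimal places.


P(A|B) = P(B|A)*P(A) / P(B), P(B) = P(B|A)*P(A) + P(B|not A)*P(not A)
P(B|A)*P(A) = 0.919 * 0.063 = 0.057897
P(B|not A)*P(not A) = 0.112 * 0.937 = 0.104944
P(B) = 0.057897 + 0.104944 = 0.162841
P(A|B) = 0.057897 / 0.162841 ≈ 0.35554314

0.355543


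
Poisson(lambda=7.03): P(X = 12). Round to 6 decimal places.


P = e^(-lam) * lam^k / k!
e^(-7.03) ≈ 0.0008849318
lam^k = 7.03^12 ≈ 14570145886.022260
k! = 12! = 479001600
P = 0.0008849318 * 14570145886.022260 / 479001600 ≈ 0.026918

0.026918


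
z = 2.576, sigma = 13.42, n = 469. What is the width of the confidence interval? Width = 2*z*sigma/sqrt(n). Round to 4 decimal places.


width = 2*z*sigma/sqrt(n)
2*z*sigma = 2 * 2.576 * 13.42 = 69.13984
sqrt(469) ≈ 21.656408
width = 69.13984 / 21.656408 ≈ 3.192581

3.1926


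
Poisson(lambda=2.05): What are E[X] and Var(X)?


E[X] = Var(X) = lambda = 2.05

2.05, 2.05


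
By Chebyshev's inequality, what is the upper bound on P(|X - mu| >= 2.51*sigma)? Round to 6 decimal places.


P <= 1/k^2
k^2 = 2.51^2 = 6.3001
1/k^2 = 1 / 6.3001 ≈ 0.15872764

0.158728


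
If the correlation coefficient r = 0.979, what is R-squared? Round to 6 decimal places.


R^2 = r^2 = (0.979)^2 = 0.958441

0.958441


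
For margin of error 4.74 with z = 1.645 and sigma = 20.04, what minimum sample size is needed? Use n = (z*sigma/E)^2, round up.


z*sigma/E = 1.645 * 20.04 / 4.74 = 54943/7900 ≈ 6.954810
(z*sigma/E)^2 ≈ 48.369384
round up: n = 49

49


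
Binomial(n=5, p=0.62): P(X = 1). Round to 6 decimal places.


P = C(n,k) * p^k * (1-p)^(n-k)
C(5,1) = 5
p^k = 0.62^1 = 0.62
(1-p)^(n-k) = 0.38^4 = 0.02085136
P = 5 * 0.62 * 0.02085136 ≈ 0.064639

0.064639


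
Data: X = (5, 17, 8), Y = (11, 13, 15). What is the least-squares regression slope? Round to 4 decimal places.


b = sum((xi-xbar)(yi-ybar)) / sum((xi-xbar)^2)
n = 3, xbar = 30/3 = 10, ybar = 39/3 = 13
Sxy = sum((xi-xbar)(yi-ybar)) = 6
Sxx = sum((xi-xbar)^2) = 78
b = Sxy / Sxx = 1/13 ≈ 0.076923

0.0769


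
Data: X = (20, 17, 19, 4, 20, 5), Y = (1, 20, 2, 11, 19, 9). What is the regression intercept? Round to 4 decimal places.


a = ybar - b*xbar, where b = sum((xi-xbar)(yi-ybar)) / sum((xi-xbar)^2)
n = 6, xbar = 85/6 ≈ 14.166667, ybar = 62/6 = 31/3 ≈ 10.333333
Sxy = sum((xi-xbar)(yi-ybar)) = -34/3 ≈ -11.333333
Sxx = sum((xi-xbar)^2) = 1721/6 ≈ 286.833333
b = Sxy / Sxx = -68/1721 ≈ -0.039512
a = 10.333333 - (-0.039512) * 14.166667 = 18747/1721 ≈ 10.893085

10.8931


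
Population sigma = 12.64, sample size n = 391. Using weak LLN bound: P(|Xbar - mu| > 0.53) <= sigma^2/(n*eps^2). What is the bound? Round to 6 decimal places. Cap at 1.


bound = min(1, sigma^2/(n*eps^2))
sigma^2 = 12.64^2 = 159.7696
n*eps^2 = 391 * 0.53^2 = 391 * 0.2809 = 109.8319
sigma^2/(n*eps^2) = 159.7696 / 109.8319 ≈ 1.45467392
this exceeds 1, so the bound is capped at 1

1.000000


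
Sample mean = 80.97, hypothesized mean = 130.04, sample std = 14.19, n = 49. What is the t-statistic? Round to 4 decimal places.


t = (xbar - mu0) / (s/sqrt(n))
xbar - mu0 = 80.97 - 130.04 = -49.07
sqrt(49) = 7
s/sqrt(n) = 14.19 / 7 = 1419/700 ≈ 2.02714286
t = -49.07 / 2.02714286 = -34349/1419 ≈ -24.206483

-24.2065


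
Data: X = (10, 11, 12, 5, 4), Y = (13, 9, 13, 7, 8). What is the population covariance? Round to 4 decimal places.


Cov = (1/n)*sum((xi-xbar)(yi-ybar))
n = 5, xbar = 42/5 = 8.4, ybar = 50/5 = 10
sum((xi-xbar)(yi-ybar)) = 32
Cov = 32 / 5 = 6.4

6.4000


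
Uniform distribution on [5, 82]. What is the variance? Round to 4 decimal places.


Var = (b-a)^2 / 12
(b-a)^2 = (82 - 5)^2 = 5929
Var = 5929/12 ≈ 494.083333

494.0833


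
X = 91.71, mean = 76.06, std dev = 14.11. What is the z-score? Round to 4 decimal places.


z = (X - mu) / sigma
X - mu = 91.71 - 76.06 = 15.65
z = 15.65 / 14.11 = 1565/1411 ≈ 1.109142

1.1091


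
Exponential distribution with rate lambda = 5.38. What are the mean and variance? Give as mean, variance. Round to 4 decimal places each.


mean = 1/lam, var = 1/lam^2
mean = 1 / 5.38 = 50/269 ≈ 0.185874
lam^2 = 5.38^2 = 28.9444
var = 1 / 28.9444 ≈ 0.034549

0.1859, 0.0345


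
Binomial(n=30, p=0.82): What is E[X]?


E[X] = n*p = 30 * 0.82 = 24.6

24.6


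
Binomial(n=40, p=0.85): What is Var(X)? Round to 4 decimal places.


Var = n*p*(1-p) = 40 * 0.85 * 0.15 = 5.1

5.1000


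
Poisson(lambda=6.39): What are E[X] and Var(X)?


E[X] = Var(X) = lambda = 6.39

6.39, 6.39


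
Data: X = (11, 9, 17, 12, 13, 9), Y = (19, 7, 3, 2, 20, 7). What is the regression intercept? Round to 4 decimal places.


a = ybar - b*xbar, where b = sum((xi-xbar)(yi-ybar)) / sum((xi-xbar)^2)
n = 6, xbar = 71/6 ≈ 11.833333, ybar = 58/6 = 29/3 ≈ 9.666667
Sxy = sum((xi-xbar)(yi-ybar)) = -49/3 ≈ -16.333333
Sxx = sum((xi-xbar)^2) = 269/6 ≈ 44.833333
b = Sxy / Sxx = -98/269 ≈ -0.364312
a = 9.666667 - (-0.364312) * 11.833333 = 3760/269 ≈ 13.977695

13.9777


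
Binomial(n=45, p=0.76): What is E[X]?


E[X] = n*p = 45 * 0.76 = 34.2

34.2


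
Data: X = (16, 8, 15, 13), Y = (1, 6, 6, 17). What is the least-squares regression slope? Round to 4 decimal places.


b = sum((xi-xbar)(yi-ybar)) / sum((xi-xbar)^2)
n = 4, xbar = 52/4 = 13, ybar = 30/4 = 7.5
Sxy = sum((xi-xbar)(yi-ybar)) = -15
Sxx = sum((xi-xbar)^2) = 38
b = Sxy / Sxx = -15/38 ≈ -0.394737

-0.3947


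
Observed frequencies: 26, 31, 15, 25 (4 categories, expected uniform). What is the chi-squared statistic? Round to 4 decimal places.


chi2 = sum((O-E)^2/E), E = total/4
total = 97, E = 97/4 = 24.25
(26 - 24.25)^2 / 24.25 = 3.0625 / 24.25 = 49/388 ≈ 0.126289
(31 - 24.25)^2 / 24.25 = 45.5625 / 24.25 = 729/388 ≈ 1.878866
(15 - 24.25)^2 / 24.25 = 85.5625 / 24.25 = 1369/388 ≈ 3.528351
(25 - 24.25)^2 / 24.25 = 0.5625 / 24.25 = 9/388 ≈ 0.023196
chi2 = 539/97 ≈ 5.556701

5.5567


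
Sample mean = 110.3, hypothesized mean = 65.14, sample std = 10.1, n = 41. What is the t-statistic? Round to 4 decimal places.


t = (xbar - mu0) / (s/sqrt(n))
xbar - mu0 = 110.3 - 65.14 = 45.16
sqrt(41) ≈ 6.40312424
s/sqrt(n) = 10.1 / 6.40312424 ≈ 1.57735500
t = 45.16 / 1.57735500 ≈ 28.630207

28.6302


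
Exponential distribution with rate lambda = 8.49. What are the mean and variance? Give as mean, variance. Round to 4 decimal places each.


mean = 1/lam, var = 1/lam^2
mean = 1 / 8.49 = 100/849 ≈ 0.117786
lam^2 = 8.49^2 = 72.0801
var = 1 / 72.0801 ≈ 0.013873

0.1178, 0.0139


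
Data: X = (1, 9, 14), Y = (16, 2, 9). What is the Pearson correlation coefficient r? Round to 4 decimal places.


r = sum((xi-xbar)(yi-ybar)) / sqrt(sum((xi-xbar)^2) * sum((yi-ybar)^2))
n = 3, xbar = 24/3 = 8, ybar = 27/3 = 9
Sxy = sum((xi-xbar)(yi-ybar)) = -56
Sxx = sum((xi-xbar)^2) = 86
Syy = sum((yi-ybar)^2) = 98
sqrt(Sxx*Syy) ≈ 91.804139
r = Sxy / sqrt(Sxx*Syy) = -56 / 91.804139 ≈ -0.609994

-0.6100


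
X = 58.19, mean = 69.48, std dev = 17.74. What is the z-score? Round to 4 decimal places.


z = (X - mu) / sigma
X - mu = 58.19 - 69.48 = -11.29
z = -11.29 / 17.74 = -1129/1774 ≈ -0.636415

-0.6364


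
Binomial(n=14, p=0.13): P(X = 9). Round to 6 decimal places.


P = C(n,k) * p^k * (1-p)^(n-k)
C(14,9) = 2002
p^k = 0.13^9 ≈ 0.00000001060450
(1-p)^(n-k) = 0.87^5 ≈ 0.4984209
P = 2002 * 0.00000001060450 * 0.4984209 ≈ 0.000011

0.000011


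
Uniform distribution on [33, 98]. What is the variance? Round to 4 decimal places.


Var = (b-a)^2 / 12
(b-a)^2 = (98 - 33)^2 = 4225
Var = 4225/12 ≈ 352.083333

352.0833


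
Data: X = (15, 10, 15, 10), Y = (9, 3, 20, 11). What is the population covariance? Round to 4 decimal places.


Cov = (1/n)*sum((xi-xbar)(yi-ybar))
n = 4, xbar = 50/4 = 12.5, ybar = 43/4 = 10.75
sum((xi-xbar)(yi-ybar)) = 37.5
Cov = 37.5 / 4 = 9.375

9.3750


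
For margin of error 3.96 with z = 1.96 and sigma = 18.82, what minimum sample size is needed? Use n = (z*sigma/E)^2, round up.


z*sigma/E = 1.96 * 18.82 / 3.96 = 46109/4950 ≈ 9.314949
(z*sigma/E)^2 ≈ 86.768284
round up: n = 87

87


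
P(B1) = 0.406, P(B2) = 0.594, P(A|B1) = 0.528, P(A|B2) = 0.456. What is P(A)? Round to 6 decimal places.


P(A) = P(A|B1)*P(B1) + P(A|B2)*P(B2)
P(A|B1)*P(B1) = 0.528 * 0.406 = 0.214368
P(A|B2)*P(B2) = 0.456 * 0.594 = 0.270864
P(A) = 0.214368 + 0.270864 = 0.485232

0.485232
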